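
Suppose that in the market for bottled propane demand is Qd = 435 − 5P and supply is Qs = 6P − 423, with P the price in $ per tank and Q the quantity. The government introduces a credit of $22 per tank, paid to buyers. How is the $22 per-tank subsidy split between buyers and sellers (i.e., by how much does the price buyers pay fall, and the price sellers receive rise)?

Buyers gain $12 per tank; sellers gain $10 per tank.

Before the subsidy: set 435 − 5P = 6P − 423 → P* = $78, Q* = 45.
With a per-unit subsidy paid to buyers, each effectively pays P − 22, so demand becomes Qd = 435 − 5(P − 22).
New equilibrium: buyers pay $66, sellers receive $88, Q = 105. (Wedge: Pb − Ps = −22.)
Gain to buyers: $12; to sellers: $10. (They sum to $22.)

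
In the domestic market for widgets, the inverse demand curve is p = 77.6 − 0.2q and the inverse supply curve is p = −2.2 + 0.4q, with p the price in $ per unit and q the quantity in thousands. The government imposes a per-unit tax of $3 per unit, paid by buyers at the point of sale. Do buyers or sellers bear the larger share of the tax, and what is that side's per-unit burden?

Sellers bear the larger share: $2 per unit.

Inverting to q(p) form: qd = 388 − 5p; qs = 2.5p + 5.5.
Before the tax: set 388 − 5p = 2.5p + 5.5 → p* = $51, q* = 133.
With the tax collected from buyers, demand (in seller-price terms) shifts: qd = 388 − 5(p + 3).
Solving gives q = 128 with buyers paying $52 and sellers receiving $49 (the $3 wedge).
Per-unit burden: buyers $1, sellers $2.
Sellers take the larger share because supply is less price-elastic here (demand slope 5 vs supply slope 2.5).
The less price-elastic side of the market bears the larger share of a per-unit tax.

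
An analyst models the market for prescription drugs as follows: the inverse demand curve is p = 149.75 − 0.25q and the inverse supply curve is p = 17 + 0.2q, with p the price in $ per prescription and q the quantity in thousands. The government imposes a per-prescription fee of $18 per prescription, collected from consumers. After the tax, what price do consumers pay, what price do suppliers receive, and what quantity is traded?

Consumers pay $86; suppliers receive $68; quantity = 255.

Inverting to q(p) form: qd = 599 − 4p; qs = 5p − 85.
Without the tax, 599 − 4p = 5p − 85 gives 9p = 684, so p* = $76 and q* = 295.
With the tax collected from consumers, demand (in seller-price terms) shifts: qd = 599 − 4(p + 18).
Solving gives q = 255 with consumers paying $86 and suppliers receiving $68 (the $18 wedge).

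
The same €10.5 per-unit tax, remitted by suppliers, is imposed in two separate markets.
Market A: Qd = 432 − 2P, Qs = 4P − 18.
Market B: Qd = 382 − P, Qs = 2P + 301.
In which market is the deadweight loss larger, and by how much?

Market A, by €36.75.

Market A: pre-tax P* = €75, Q* = 282; post-tax Q = 268; deadweight loss = €73.5.
Market B: pre-tax P* = €27, Q* = 355; post-tax Q = 348; deadweight loss = €36.75.
Difference: €73.5 vs €36.75 → market A is larger by €36.75.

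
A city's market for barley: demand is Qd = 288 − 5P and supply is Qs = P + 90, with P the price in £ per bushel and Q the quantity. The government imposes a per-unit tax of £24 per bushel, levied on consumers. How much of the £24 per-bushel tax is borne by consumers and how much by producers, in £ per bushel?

Before the tax: set 288 − 5P = P + 90 → P* = £33, Q* = 123.
With the tax collected from consumers, demand (in seller-price terms) shifts: Qd = 288 − 5(P + 24).
Solving gives Q = 103 with consumers paying £37 and producers receiving £13 (the £24 wedge).
Burden on consumers: £4; on producers: £20. (They sum to £24.)
The less price-elastic side of the market bears the larger share of a per-unit tax.

Consumers bear £4 per bushel; producers bear £20 per bushel.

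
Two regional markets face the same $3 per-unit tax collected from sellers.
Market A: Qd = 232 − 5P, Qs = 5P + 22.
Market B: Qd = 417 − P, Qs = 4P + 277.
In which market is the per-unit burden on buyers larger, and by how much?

Market A: pre-tax P* = $21, Q* = 127; post-tax Q = 119.5; per-unit burden on buyers = $1.5.
Market B: pre-tax P* = $28, Q* = 389; post-tax Q = 386.6; per-unit burden on buyers = $2.4.
Difference: $1.5 vs $2.4 → market B is larger by $0.9.

Market B, by $0.9.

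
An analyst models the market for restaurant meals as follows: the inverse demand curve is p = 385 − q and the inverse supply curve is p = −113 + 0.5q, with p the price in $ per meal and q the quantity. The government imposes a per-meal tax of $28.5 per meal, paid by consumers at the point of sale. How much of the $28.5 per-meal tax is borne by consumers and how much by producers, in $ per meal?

Rewrite in direct form: qd = 385 − p and qs = 2p + 226.
Before the tax: set 385 − p = 2p + 226 → p* = $53, q* = 332.
With the tax collected from consumers, demand (in seller-price terms) shifts: qd = 385 − (p + 28.5).
Solving gives q = 313 with consumers paying $72 and producers receiving $43.5 (the $28.5 wedge).
Burden on consumers: $19; on producers: $9.5. (They sum to $28.5.)
The less price-elastic side of the market bears the larger share of a per-unit tax.

Consumers bear $19 per meal; producers bear $9.5 per meal.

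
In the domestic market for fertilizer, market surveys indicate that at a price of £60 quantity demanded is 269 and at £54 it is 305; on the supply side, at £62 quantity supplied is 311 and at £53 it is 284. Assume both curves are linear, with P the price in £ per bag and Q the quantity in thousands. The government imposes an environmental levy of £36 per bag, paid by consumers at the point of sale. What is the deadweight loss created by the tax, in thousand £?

Deadweight loss = £1296 thousand.

Demand slope: (305 − 269)/(54 − 60) = -6, so Qd = 629 − 6P.
Supply slope: (284 − 311)/(53 − 62) = 3, so Qs = 3P + 125.
Before the tax: set 629 − 6P = 3P + 125 → P* = £56, Q* = 293.
With the tax collected from consumers, demand (in seller-price terms) shifts: Qd = 629 − 6(P + 36).
New equilibrium: consumers pay £68, sellers receive £32, Q = 221. (Wedge: Pb − Ps = 36.)
Quantity falls by |ΔQ| = |293 − 221| = 72.
DWL = ½ · t · |ΔQ| = ½ · 36 · 72 = £1296.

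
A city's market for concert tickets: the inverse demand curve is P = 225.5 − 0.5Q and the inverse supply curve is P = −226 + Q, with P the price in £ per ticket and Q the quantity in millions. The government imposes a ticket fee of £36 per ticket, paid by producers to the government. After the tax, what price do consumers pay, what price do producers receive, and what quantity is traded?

Consumers pay £87; producers receive £51; quantity = 277.

Inverting to Q(P) form: Qd = 451 − 2P; Qs = P + 226.
Before the tax: set 451 − 2P = P + 226 → P* = £75, Q* = 301.
With the tax collected from producers, supply shifts: Qs = (P − 36) + 226.
Solving gives Q = 277 with consumers paying £87 and producers receiving £51 (the £36 wedge).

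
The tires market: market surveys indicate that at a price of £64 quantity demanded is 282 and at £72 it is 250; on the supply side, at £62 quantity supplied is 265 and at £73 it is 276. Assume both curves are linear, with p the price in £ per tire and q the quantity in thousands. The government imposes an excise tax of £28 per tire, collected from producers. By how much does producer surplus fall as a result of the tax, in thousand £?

Producer surplus falls by £5797.12 thousand.

Demand slope: (250 − 282)/(72 − 64) = -4, so qd = 538 − 4p.
Supply slope: (276 − 265)/(73 − 62) = 1, so qs = p + 203.
Before the tax: set 538 − 4p = p + 203 → p* = £67, q* = 270.
With the tax collected from producers, supply shifts: qs = (p − 28) + 203.
New equilibrium: buyers pay £72.6, producers receive £44.6, q = 247.6. (Wedge: pb − ps = 28.)
ΔPS is the trapezoid between Q = 247.6 and Q = 270 of height £22.4: ½ · (270 + 247.6) · 22.4 = £5797.12.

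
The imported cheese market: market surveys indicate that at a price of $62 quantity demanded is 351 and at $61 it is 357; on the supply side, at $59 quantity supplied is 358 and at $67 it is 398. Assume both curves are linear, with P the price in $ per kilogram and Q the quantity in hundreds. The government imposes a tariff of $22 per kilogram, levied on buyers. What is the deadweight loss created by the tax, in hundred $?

Demand slope: (357 − 351)/(61 − 62) = -6, so Qd = 723 − 6P.
Supply slope: (398 − 358)/(67 − 59) = 5, so Qs = 5P + 63.
Without the tax, 723 − 6P = 5P + 63 gives 11P = 660, so P* = $60 and Q* = 363.
With the tax collected from buyers, demand (in seller-price terms) shifts: Qd = 723 − 6(P + 22).
Solving gives Q = 303 with buyers paying $70 and suppliers receiving $48 (the $22 wedge).
Quantity falls by |ΔQ| = |363 − 303| = 60.
DWL = ½ · t · |ΔQ| = ½ · 22 · 60 = $660.

Deadweight loss = $660 hundred.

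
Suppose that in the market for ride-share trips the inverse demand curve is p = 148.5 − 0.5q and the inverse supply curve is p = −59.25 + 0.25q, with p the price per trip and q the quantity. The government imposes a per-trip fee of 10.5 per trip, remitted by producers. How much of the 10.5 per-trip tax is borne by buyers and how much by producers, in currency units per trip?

Buyers bear 7 per trip; producers bear 3.5 per trip.

Rewrite in direct form: qd = 297 − 2p and qs = 4p + 237.
Without the tax, 297 − 2p = 4p + 237 gives 6p = 60, so p* = 10 and q* = 277.
With the tax collected from producers, supply shifts: qs = 4(p − 10.5) + 237.
Solving gives q = 263 with buyers paying 17 and producers receiving 6.5 (the 10.5 wedge).
Burden on buyers: 7; on producers: 3.5. (They sum to 10.5.)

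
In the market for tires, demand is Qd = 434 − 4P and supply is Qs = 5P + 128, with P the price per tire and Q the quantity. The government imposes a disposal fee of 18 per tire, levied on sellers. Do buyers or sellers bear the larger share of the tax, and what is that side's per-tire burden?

Buyers bear the larger share: 10 per tire.

Without the tax, 434 − 4P = 5P + 128 gives 9P = 306, so P* = 34 and Q* = 298.
With the tax collected from sellers, supply shifts: Qs = 5(P − 18) + 128.
Solving gives Q = 258 with buyers paying 44 and sellers receiving 26 (the 18 wedge).
Per-tire burden: buyers 10, sellers 8.
Buyers take the larger share because demand is less price-elastic here (demand slope 4 vs supply slope 5).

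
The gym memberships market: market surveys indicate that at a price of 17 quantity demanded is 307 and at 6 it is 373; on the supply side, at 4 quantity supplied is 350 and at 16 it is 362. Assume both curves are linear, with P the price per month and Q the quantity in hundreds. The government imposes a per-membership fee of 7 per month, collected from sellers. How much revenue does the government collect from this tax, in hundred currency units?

Demand slope: (373 − 307)/(6 − 17) = -6, so Qd = 409 − 6P.
Supply slope: (362 − 350)/(16 − 4) = 1, so Qs = P + 346.
Without the tax, 409 − 6P = P + 346 gives 7P = 63, so P* = 9 and Q* = 355.
With the tax collected from sellers, supply shifts: Qs = (P − 7) + 346.
Solving gives Q = 349 with consumers paying 10 and sellers receiving 3 (the 7 wedge).
Revenue = t · Q = 7 · 349 = 2443.

Tax revenue = 2443 hundred.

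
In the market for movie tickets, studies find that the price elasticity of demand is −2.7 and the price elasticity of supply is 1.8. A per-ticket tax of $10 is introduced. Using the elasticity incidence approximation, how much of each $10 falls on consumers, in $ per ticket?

Incidence ratio: consumers' share ≈ εs / (εs + |εd|) = 1.8 / (1.8 + 2.7) = 0.4.
So consumers bear ≈ 0.4 × $10 = $4; producers bear $6.

Consumers bear ≈ $4 per ticket.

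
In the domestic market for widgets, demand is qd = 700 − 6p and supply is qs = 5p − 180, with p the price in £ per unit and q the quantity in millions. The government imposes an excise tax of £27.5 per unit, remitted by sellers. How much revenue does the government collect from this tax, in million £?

Tax revenue = £3987.5 million.

Before the tax: set 700 − 6p = 5p − 180 → p* = £80, q* = 220.
With the tax collected from sellers, supply shifts: qs = 5(p − 27.5) − 180.
New equilibrium: buyers pay £92.5, sellers receive £65, q = 145. (Wedge: pb − ps = 27.5.)
Revenue = t · Q = 27.5 · 145 = £3987.5.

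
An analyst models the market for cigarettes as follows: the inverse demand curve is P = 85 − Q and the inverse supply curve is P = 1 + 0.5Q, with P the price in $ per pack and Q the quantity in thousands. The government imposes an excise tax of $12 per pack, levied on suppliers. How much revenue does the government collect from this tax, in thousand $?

Tax revenue = $576 thousand.

Rewrite in direct form: Qd = 85 − P and Qs = 2P − 2.
Before the tax: set 85 − P = 2P − 2 → P* = $29, Q* = 56.
With the tax collected from suppliers, supply shifts: Qs = 2(P − 12) − 2.
New equilibrium: buyers pay $37, suppliers receive $25, Q = 48. (Wedge: Pb − Ps = 12.)
Revenue = t · Q = 12 · 48 = $576.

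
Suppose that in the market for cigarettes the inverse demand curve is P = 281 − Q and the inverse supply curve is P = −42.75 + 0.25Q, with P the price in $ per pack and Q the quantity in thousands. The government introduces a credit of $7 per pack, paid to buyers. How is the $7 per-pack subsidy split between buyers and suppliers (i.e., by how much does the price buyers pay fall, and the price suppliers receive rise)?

Buyers gain $5.6 per pack; suppliers gain $1.4 per pack.

Rewrite in direct form: Qd = 281 − P and Qs = 4P + 171.
Before the subsidy: set 281 − P = 4P + 171 → P* = $22, Q* = 259.
With a per-unit subsidy paid to buyers, each effectively pays P − 7, so demand becomes Qd = 281 − (P − 7).
Solving gives Q = 264.6 with buyers paying $16.4 and suppliers receiving $23.4 (the $7 wedge).
Gain to buyers: $5.6; to suppliers: $1.4. (They sum to $7.)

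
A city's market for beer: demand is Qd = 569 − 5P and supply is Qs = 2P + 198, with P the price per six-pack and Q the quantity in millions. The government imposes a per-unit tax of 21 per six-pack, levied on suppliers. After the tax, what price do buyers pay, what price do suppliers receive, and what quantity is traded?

Without the tax, 569 − 5P = 2P + 198 gives 7P = 371, so P* = 53 and Q* = 304.
With the tax collected from suppliers, supply shifts: Qs = 2(P − 21) + 198.
New equilibrium: buyers pay 59, suppliers receive 38, Q = 274. (Wedge: Pb − Ps = 21.)
The less price-elastic side of the market bears the larger share of a per-unit tax.

Buyers pay 59; suppliers receive 38; quantity = 274.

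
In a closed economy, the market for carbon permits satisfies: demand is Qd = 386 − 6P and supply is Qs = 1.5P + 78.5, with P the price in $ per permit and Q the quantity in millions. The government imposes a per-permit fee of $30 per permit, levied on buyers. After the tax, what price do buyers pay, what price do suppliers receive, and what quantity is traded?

Without the tax, 386 − 6P = 1.5P + 78.5 gives 7.5P = 307.5, so P* = $41 and Q* = 140.
With the tax collected from buyers, demand (in seller-price terms) shifts: Qd = 386 − 6(P + 30).
Solving gives Q = 104 with buyers paying $47 and suppliers receiving $17 (the $30 wedge).
The less price-elastic side of the market bears the larger share of a per-unit tax.

Buyers pay $47; suppliers receive $17; quantity = 104.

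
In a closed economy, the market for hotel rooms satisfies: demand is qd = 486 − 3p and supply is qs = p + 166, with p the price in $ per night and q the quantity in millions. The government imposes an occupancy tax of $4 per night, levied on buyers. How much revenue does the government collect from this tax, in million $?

Tax revenue = $972 million.

Before the tax: set 486 − 3p = p + 166 → p* = $80, q* = 246.
With the tax collected from buyers, demand (in seller-price terms) shifts: qd = 486 − 3(p + 4).
New equilibrium: buyers pay $81, suppliers receive $77, q = 243. (Wedge: pb − ps = 4.)
Revenue = t · Q = 4 · 243 = $972.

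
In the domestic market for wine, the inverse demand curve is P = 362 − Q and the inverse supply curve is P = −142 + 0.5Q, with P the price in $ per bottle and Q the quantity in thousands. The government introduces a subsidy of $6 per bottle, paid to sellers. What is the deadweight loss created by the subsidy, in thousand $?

Rewrite in direct form: Qd = 362 − P and Qs = 2P + 284.
Before the subsidy: set 362 − P = 2P + 284 → P* = $26, Q* = 336.
With a per-unit subsidy paid to sellers, each receives P + 6 per unit sold, so supply becomes Qs = 2(P + 6) + 284.
Solving gives Q = 340 with consumers paying $22 and sellers receiving $28 (the $6 wedge).
Quantity rises by |ΔQ| = |336 − 340| = 4.
DWL = ½ · t · |ΔQ| = ½ · 6 · 4 = $12.

Deadweight loss = $12 thousand.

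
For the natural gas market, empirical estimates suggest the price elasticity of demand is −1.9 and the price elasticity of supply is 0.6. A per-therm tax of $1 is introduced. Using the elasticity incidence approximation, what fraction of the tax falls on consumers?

Incidence ratio: consumers' share ≈ εs / (εs + |εd|) = 0.6 / (0.6 + 1.9) = 0.24.
Supply is the less elastic side, so consumers bear the smaller share.

Consumers' share ≈ 0.24.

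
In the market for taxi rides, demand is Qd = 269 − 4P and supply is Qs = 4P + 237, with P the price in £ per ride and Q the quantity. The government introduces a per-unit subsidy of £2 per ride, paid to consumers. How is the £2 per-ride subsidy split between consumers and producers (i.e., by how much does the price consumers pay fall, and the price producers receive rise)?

Before the subsidy: set 269 − 4P = 4P + 237 → P* = £4, Q* = 253.
With a per-unit subsidy paid to consumers, each effectively pays P − 2, so demand becomes Qd = 269 − 4(P − 2).
Solving gives Q = 257 with consumers paying £3 and producers receiving £5 (the £2 wedge).
Gain to consumers: £1; to producers: £1. (They sum to £2.)

Consumers gain £1 per ride; producers gain £1 per ride.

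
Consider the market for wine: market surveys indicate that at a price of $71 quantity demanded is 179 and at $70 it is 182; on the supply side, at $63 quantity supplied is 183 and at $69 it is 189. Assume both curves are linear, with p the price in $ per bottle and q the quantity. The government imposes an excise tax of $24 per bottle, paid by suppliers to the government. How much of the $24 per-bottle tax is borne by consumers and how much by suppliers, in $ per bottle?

Demand slope: (182 − 179)/(70 − 71) = -3, so qd = 392 − 3p.
Supply slope: (189 − 183)/(69 − 63) = 1, so qs = p + 120.
Before the tax: set 392 − 3p = p + 120 → p* = $68, q* = 188.
With the tax collected from suppliers, supply shifts: qs = (p − 24) + 120.
Solving gives q = 170 with consumers paying $74 and suppliers receiving $50 (the $24 wedge).
Burden on consumers: $6; on suppliers: $18. (They sum to $24.)

Consumers bear $6 per bottle; suppliers bear $18 per bottle.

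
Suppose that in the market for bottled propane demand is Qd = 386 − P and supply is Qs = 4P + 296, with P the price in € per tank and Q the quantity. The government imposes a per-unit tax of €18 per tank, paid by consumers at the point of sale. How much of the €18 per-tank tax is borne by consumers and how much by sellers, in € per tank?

Consumers bear €14.4 per tank; sellers bear €3.6 per tank.

Before the tax: set 386 − P = 4P + 296 → P* = €18, Q* = 368.
With the tax collected from consumers, demand (in seller-price terms) shifts: Qd = 386 − (P + 18).
Solving gives Q = 353.6 with consumers paying €32.4 and sellers receiving €14.4 (the €18 wedge).
Burden on consumers: €14.4; on sellers: €3.6. (They sum to €18.)
The less price-elastic side of the market bears the larger share of a per-unit tax.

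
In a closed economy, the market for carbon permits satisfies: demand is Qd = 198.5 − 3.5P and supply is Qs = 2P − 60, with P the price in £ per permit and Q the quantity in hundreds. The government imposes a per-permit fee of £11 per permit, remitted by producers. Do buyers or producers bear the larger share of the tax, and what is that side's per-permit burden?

Producers bear the larger share: £7 per permit.

Before the tax: set 198.5 − 3.5P = 2P − 60 → P* = £47, Q* = 34.
With the tax collected from producers, supply shifts: Qs = 2(P − 11) − 60.
Solving gives Q = 20 with buyers paying £51 and producers receiving £40 (the £11 wedge).
Per-permit burden: buyers £4, producers £7.
Producers take the larger share because supply is less price-elastic here (demand slope 3.5 vs supply slope 2).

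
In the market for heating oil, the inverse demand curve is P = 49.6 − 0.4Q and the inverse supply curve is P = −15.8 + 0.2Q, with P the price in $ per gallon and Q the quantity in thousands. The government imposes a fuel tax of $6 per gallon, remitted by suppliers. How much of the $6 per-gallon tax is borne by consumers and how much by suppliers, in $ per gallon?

Rewrite in direct form: Qd = 124 − 2.5P and Qs = 5P + 79.
Before the tax: set 124 − 2.5P = 5P + 79 → P* = $6, Q* = 109.
With the tax collected from suppliers, supply shifts: Qs = 5(P − 6) + 79.
Solving gives Q = 99 with consumers paying $10 and suppliers receiving $4 (the $6 wedge).
Burden on consumers: $4; on suppliers: $2. (They sum to $6.)
The less price-elastic side of the market bears the larger share of a per-unit tax.

Consumers bear $4 per gallon; suppliers bear $2 per gallon.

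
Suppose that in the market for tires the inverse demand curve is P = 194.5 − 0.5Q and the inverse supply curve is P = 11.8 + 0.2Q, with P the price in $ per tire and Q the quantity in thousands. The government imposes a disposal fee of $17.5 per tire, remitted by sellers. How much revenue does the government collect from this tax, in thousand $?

Tax revenue = $4130 thousand.

Rewrite in direct form: Qd = 389 − 2P and Qs = 5P − 59.
Without the tax, 389 − 2P = 5P − 59 gives 7P = 448, so P* = $64 and Q* = 261.
With the tax collected from sellers, supply shifts: Qs = 5(P − 17.5) − 59.
New equilibrium: buyers pay $76.5, sellers receive $59, Q = 236. (Wedge: Pb − Ps = 17.5.)
Revenue = t · Q = 17.5 · 236 = $4130.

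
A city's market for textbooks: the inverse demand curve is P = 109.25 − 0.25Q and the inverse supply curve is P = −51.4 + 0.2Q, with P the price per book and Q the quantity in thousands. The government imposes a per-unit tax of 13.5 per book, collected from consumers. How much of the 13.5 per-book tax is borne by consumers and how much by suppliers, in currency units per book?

Consumers bear 7.5 per book; suppliers bear 6 per book.

Inverting to Q(P) form: Qd = 437 − 4P; Qs = 5P + 257.
Before the tax: set 437 − 4P = 5P + 257 → P* = 20, Q* = 357.
With the tax collected from consumers, demand (in seller-price terms) shifts: Qd = 437 − 4(P + 13.5).
Solving gives Q = 327 with consumers paying 27.5 and suppliers receiving 14 (the 13.5 wedge).
Burden on consumers: 7.5; on suppliers: 6. (They sum to 13.5.)
The less price-elastic side of the market bears the larger share of a per-unit tax.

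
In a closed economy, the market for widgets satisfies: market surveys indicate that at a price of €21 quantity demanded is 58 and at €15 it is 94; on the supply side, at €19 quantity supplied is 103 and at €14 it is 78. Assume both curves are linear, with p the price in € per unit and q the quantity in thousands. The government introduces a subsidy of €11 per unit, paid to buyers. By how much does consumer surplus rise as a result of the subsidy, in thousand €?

Demand slope: (94 − 58)/(15 − 21) = -6, so qd = 184 − 6p.
Supply slope: (78 − 103)/(14 − 19) = 5, so qs = 5p + 8.
Before the subsidy: set 184 − 6p = 5p + 8 → p* = €16, q* = 88.
With a per-unit subsidy paid to buyers, each effectively pays p − 11, so demand becomes qd = 184 − 6(p − 11).
Solving gives q = 118 with buyers paying €11 and producers receiving €22 (the €11 wedge).
ΔCS is the trapezoid between Q = 118 and Q = 88 of height €5: ½ · (88 + 118) · 5 = €515.

Consumer surplus rises by €515 thousand.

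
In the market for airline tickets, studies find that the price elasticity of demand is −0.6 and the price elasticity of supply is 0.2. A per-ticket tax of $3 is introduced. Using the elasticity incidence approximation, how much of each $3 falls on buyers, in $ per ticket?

Incidence ratio: buyers' share ≈ εs / (εs + |εd|) = 0.2 / (0.2 + 0.6) = 0.25.
So buyers bear ≈ 0.25 × $3 = $0.75; sellers bear $2.25.

Buyers bear ≈ $0.75 per ticket.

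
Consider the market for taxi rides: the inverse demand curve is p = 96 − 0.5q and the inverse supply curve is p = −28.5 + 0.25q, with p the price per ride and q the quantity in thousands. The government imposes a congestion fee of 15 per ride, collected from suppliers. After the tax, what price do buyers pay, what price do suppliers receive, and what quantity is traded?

Buyers pay 23; suppliers receive 8; quantity = 146.

Inverting to q(p) form: qd = 192 − 2p; qs = 4p + 114.
Before the tax: set 192 − 2p = 4p + 114 → p* = 13, q* = 166.
With the tax collected from suppliers, supply shifts: qs = 4(p − 15) + 114.
Solving gives q = 146 with buyers paying 23 and suppliers receiving 8 (the 15 wedge).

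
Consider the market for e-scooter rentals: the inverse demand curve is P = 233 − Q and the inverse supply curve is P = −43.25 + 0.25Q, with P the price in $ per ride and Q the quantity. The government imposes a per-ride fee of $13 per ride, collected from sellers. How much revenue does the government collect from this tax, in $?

Tax revenue = $2737.8.

Rewrite in direct form: Qd = 233 − P and Qs = 4P + 173.
Without the tax, 233 − P = 4P + 173 gives 5P = 60, so P* = $12 and Q* = 221.
With the tax collected from sellers, supply shifts: Qs = 4(P − 13) + 173.
Solving gives Q = 210.6 with buyers paying $22.4 and sellers receiving $9.4 (the $13 wedge).
Revenue = t · Q = 13 · 210.6 = $2737.8.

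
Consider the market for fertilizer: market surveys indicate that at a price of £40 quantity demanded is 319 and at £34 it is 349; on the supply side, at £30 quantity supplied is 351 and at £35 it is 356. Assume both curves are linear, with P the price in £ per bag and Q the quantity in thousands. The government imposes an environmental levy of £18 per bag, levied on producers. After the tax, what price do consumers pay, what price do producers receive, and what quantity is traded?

Demand slope: (349 − 319)/(34 − 40) = -5, so Qd = 519 − 5P.
Supply slope: (356 − 351)/(35 − 30) = 1, so Qs = P + 321.
Before the tax: set 519 − 5P = P + 321 → P* = £33, Q* = 354.
With the tax collected from producers, supply shifts: Qs = (P − 18) + 321.
New equilibrium: consumers pay £36, producers receive £18, Q = 339. (Wedge: Pb − Ps = 18.)
The less price-elastic side of the market bears the larger share of a per-unit tax.

Consumers pay £36; producers receive £18; quantity = 339.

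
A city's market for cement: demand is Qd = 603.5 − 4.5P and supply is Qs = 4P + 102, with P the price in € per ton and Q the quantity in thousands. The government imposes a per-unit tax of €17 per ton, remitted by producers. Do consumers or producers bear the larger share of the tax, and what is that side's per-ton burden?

Before the tax: set 603.5 − 4.5P = 4P + 102 → P* = €59, Q* = 338.
With the tax collected from producers, supply shifts: Qs = 4(P − 17) + 102.
Solving gives Q = 302 with consumers paying €67 and producers receiving €50 (the €17 wedge).
Per-ton burden: consumers €8, producers €9.
Producers take the larger share because supply is less price-elastic here (demand slope 4.5 vs supply slope 4).
The less price-elastic side of the market bears the larger share of a per-unit tax.

Producers bear the larger share: €9 per ton.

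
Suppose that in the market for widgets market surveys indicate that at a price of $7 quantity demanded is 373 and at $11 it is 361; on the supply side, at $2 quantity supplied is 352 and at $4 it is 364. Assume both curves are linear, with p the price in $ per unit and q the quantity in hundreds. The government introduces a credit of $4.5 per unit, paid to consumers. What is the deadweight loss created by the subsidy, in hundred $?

Demand slope: (361 − 373)/(11 − 7) = -3, so qd = 394 − 3p.
Supply slope: (364 − 352)/(4 − 2) = 6, so qs = 6p + 340.
Without the subsidy, 394 − 3p = 6p + 340 gives 9p = 54, so p* = $6 and q* = 376.
With a per-unit subsidy paid to consumers, each effectively pays p − 4.5, so demand becomes qd = 394 − 3(p − 4.5).
Solving gives q = 385 with consumers paying $3 and producers receiving $7.5 (the $4.5 wedge).
Quantity rises by |ΔQ| = |376 − 385| = 9.
DWL = ½ · t · |ΔQ| = ½ · 4.5 · 9 = $20.25.

Deadweight loss = $20.25 hundred.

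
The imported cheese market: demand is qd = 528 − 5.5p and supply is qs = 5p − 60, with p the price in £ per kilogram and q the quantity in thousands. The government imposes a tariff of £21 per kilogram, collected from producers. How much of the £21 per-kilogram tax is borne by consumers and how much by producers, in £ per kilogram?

Without the tax, 528 − 5.5p = 5p − 60 gives 10.5p = 588, so p* = £56 and q* = 220.
With the tax collected from producers, supply shifts: qs = 5(p − 21) − 60.
New equilibrium: consumers pay £66, producers receive £45, q = 165. (Wedge: pb − ps = 21.)
Burden on consumers: £10; on producers: £11. (They sum to £21.)
The less price-elastic side of the market bears the larger share of a per-unit tax.

Consumers bear £10 per kilogram; producers bear £11 per kilogram.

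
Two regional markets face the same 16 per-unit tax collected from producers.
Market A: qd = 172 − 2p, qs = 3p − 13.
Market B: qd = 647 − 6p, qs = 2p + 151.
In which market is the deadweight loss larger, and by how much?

Market B, by 38.4.

Market A: pre-tax p* = 37, q* = 98; post-tax q = 78.8; deadweight loss = 153.6.
Market B: pre-tax p* = 62, q* = 275; post-tax q = 251; deadweight loss = 192.
Difference: 153.6 vs 192 → market B is larger by 38.4.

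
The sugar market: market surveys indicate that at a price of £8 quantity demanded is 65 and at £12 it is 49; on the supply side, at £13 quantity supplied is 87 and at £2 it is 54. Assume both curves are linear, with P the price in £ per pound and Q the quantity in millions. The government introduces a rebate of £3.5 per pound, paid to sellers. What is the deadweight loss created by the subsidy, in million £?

Deadweight loss = £10.5 million.

Demand slope: (49 − 65)/(12 − 8) = -4, so Qd = 97 − 4P.
Supply slope: (54 − 87)/(2 − 13) = 3, so Qs = 3P + 48.
Before the subsidy: set 97 − 4P = 3P + 48 → P* = £7, Q* = 69.
With a per-unit subsidy paid to sellers, each receives P + 3.5 per unit sold, so supply becomes Qs = 3(P + 3.5) + 48.
Solving gives Q = 75 with consumers paying £5.5 and sellers receiving £9 (the £3.5 wedge).
Quantity rises by |ΔQ| = |69 − 75| = 6.
DWL = ½ · t · |ΔQ| = ½ · 3.5 · 6 = £10.5.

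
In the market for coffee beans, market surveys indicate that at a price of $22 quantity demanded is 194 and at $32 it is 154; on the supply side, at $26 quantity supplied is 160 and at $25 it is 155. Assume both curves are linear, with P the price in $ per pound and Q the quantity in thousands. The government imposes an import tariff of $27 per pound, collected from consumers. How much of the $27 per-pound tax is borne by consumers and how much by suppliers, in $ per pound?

Consumers bear $15 per pound; suppliers bear $12 per pound.

Demand slope: (154 − 194)/(32 − 22) = -4, so Qd = 282 − 4P.
Supply slope: (155 − 160)/(25 − 26) = 5, so Qs = 5P + 30.
Without the tax, 282 − 4P = 5P + 30 gives 9P = 252, so P* = $28 and Q* = 170.
With the tax collected from consumers, demand (in seller-price terms) shifts: Qd = 282 − 4(P + 27).
New equilibrium: consumers pay $43, suppliers receive $16, Q = 110. (Wedge: Pb − Ps = 27.)
Burden on consumers: $15; on suppliers: $12. (They sum to $27.)
The less price-elastic side of the market bears the larger share of a per-unit tax.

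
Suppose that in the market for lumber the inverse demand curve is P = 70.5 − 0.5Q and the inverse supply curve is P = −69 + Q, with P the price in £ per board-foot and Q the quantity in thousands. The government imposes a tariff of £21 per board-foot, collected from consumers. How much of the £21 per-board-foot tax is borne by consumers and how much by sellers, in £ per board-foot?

Consumers bear £7 per board-foot; sellers bear £14 per board-foot.

Rewrite in direct form: Qd = 141 − 2P and Qs = P + 69.
Without the tax, 141 − 2P = P + 69 gives 3P = 72, so P* = £24 and Q* = 93.
With the tax collected from consumers, demand (in seller-price terms) shifts: Qd = 141 − 2(P + 21).
Solving gives Q = 79 with consumers paying £31 and sellers receiving £10 (the £21 wedge).
Burden on consumers: £7; on sellers: £14. (They sum to £21.)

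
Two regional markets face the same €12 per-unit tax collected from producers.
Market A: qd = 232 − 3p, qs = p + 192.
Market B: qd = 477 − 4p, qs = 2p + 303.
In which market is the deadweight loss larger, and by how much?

Market B, by €42.

Market A: pre-tax p* = €10, q* = 202; post-tax q = 193; deadweight loss = €54.
Market B: pre-tax p* = €29, q* = 361; post-tax q = 345; deadweight loss = €96.
Difference: €54 vs €96 → market B is larger by €42.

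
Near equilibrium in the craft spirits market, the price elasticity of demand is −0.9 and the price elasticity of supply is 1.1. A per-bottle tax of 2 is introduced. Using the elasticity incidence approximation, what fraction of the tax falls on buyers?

Buyers' share ≈ 0.55.

Incidence ratio: buyers' share ≈ εs / (εs + |εd|) = 1.1 / (1.1 + 0.9) = 0.55.
Supply is the more elastic side, so buyers bear the larger share.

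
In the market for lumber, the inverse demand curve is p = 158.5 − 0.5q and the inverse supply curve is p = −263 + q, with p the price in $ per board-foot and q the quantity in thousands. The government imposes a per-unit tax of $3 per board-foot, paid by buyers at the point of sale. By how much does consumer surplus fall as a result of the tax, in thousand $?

Consumer surplus falls by $280 thousand.

Rewrite in direct form: qd = 317 − 2p and qs = p + 263.
Without the tax, 317 − 2p = p + 263 gives 3p = 54, so p* = $18 and q* = 281.
With the tax collected from buyers, demand (in seller-price terms) shifts: qd = 317 − 2(p + 3).
New equilibrium: buyers pay $19, suppliers receive $16, q = 279. (Wedge: pb − ps = 3.)
ΔCS is the trapezoid between Q = 279 and Q = 281 of height $1: ½ · (281 + 279) · 1 = $280.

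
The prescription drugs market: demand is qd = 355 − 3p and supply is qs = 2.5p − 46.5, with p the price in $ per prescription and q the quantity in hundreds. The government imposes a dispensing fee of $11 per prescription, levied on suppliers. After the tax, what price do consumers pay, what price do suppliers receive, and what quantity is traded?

Consumers pay $78; suppliers receive $67; quantity = 121.

Without the tax, 355 − 3p = 2.5p − 46.5 gives 5.5p = 401.5, so p* = $73 and q* = 136.
With the tax collected from suppliers, supply shifts: qs = 2.5(p − 11) − 46.5.
Solving gives q = 121 with consumers paying $78 and suppliers receiving $67 (the $11 wedge).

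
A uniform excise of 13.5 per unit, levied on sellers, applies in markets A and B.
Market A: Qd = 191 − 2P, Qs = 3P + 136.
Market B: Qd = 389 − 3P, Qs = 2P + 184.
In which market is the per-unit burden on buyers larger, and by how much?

Market A, by 2.7.

Market A: pre-tax P* = 11, Q* = 169; post-tax Q = 152.8; per-unit burden on buyers = 8.1.
Market B: pre-tax P* = 41, Q* = 266; post-tax Q = 249.8; per-unit burden on buyers = 5.4.
Difference: 8.1 vs 5.4 → market A is larger by 2.7.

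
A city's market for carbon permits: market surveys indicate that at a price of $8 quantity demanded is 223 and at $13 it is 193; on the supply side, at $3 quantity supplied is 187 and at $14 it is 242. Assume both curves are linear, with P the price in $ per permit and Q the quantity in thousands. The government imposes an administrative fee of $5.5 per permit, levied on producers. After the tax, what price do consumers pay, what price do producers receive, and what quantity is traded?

Demand slope: (193 − 223)/(13 − 8) = -6, so Qd = 271 − 6P.
Supply slope: (242 − 187)/(14 − 3) = 5, so Qs = 5P + 172.
Before the tax: set 271 − 6P = 5P + 172 → P* = $9, Q* = 217.
With the tax collected from producers, supply shifts: Qs = 5(P − 5.5) + 172.
New equilibrium: consumers pay $11.5, producers receive $6, Q = 202. (Wedge: Pb − Ps = 5.5.)
The less price-elastic side of the market bears the larger share of a per-unit tax.

Consumers pay $11.5; producers receive $6; quantity = 202.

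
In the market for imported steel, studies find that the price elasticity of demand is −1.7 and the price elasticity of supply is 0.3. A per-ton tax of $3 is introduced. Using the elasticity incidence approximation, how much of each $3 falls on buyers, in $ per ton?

Buyers bear ≈ $0.45 per ton.

Incidence ratio: buyers' share ≈ εs / (εs + |εd|) = 0.3 / (0.3 + 1.7) = 0.15.
So buyers bear ≈ 0.15 × $3 = $0.45; sellers bear $2.55.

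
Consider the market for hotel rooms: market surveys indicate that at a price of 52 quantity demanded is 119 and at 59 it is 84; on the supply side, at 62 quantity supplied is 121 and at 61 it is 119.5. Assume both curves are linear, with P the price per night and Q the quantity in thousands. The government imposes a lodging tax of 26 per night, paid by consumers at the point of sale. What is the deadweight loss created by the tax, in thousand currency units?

Demand slope: (84 − 119)/(59 − 52) = -5, so Qd = 379 − 5P.
Supply slope: (119.5 − 121)/(61 − 62) = 1.5, so Qs = 1.5P + 28.
Before the tax: set 379 − 5P = 1.5P + 28 → P* = 54, Q* = 109.
With the tax collected from consumers, demand (in seller-price terms) shifts: Qd = 379 − 5(P + 26).
Solving gives Q = 79 with consumers paying 60 and suppliers receiving 34 (the 26 wedge).
Quantity falls by |ΔQ| = |109 − 79| = 30.
DWL = ½ · t · |ΔQ| = ½ · 26 · 30 = 390.

Deadweight loss = 390 thousand.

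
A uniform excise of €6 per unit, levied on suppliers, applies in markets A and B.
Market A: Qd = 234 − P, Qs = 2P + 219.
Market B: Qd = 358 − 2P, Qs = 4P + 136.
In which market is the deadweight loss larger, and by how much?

Market A: pre-tax P* = €5, Q* = 229; post-tax Q = 225; deadweight loss = €12.
Market B: pre-tax P* = €37, Q* = 284; post-tax Q = 276; deadweight loss = €24.
Difference: €12 vs €24 → market B is larger by €12.

Market B, by €12.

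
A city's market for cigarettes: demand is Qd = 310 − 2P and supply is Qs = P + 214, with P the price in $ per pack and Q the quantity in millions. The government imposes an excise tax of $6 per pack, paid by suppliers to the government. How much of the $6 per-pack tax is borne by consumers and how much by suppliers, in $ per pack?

Before the tax: set 310 − 2P = P + 214 → P* = $32, Q* = 246.
With the tax collected from suppliers, supply shifts: Qs = (P − 6) + 214.
New equilibrium: consumers pay $34, suppliers receive $28, Q = 242. (Wedge: Pb − Ps = 6.)
Burden on consumers: $2; on suppliers: $4. (They sum to $6.)
The less price-elastic side of the market bears the larger share of a per-unit tax.

Consumers bear $2 per pack; suppliers bear $4 per pack.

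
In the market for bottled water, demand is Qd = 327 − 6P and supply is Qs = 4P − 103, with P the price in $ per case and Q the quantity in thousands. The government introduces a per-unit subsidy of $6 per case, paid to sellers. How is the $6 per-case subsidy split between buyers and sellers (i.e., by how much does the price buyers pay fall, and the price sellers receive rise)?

Buyers gain $2.4 per case; sellers gain $3.6 per case.

Before the subsidy: set 327 − 6P = 4P − 103 → P* = $43, Q* = 69.
With a per-unit subsidy paid to sellers, each receives P + 6 per unit sold, so supply becomes Qs = 4(P + 6) − 103.
Solving gives Q = 83.4 with buyers paying $40.6 and sellers receiving $46.6 (the $6 wedge).
Gain to buyers: $2.4; to sellers: $3.6. (They sum to $6.)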